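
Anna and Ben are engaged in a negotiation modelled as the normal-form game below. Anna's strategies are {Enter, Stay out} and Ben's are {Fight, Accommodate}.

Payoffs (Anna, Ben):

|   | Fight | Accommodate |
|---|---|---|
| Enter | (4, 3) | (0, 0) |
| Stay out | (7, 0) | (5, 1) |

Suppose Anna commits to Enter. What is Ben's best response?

Against Enter, Ben earns 3 from Fight and 0 from Accommodate.
So Fight is the best response.

Fight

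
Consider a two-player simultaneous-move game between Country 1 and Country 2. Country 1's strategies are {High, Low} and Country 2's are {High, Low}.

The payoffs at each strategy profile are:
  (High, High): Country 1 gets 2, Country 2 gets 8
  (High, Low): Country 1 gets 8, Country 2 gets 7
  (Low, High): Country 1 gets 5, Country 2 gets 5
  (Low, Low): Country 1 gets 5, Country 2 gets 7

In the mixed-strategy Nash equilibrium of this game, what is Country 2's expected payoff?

7

First find x, the probability Country 1 plays High, from Country 2's indifference between High and Low: 8x + 5(1−x) = 7x + 7(1−x), giving x = 2/3.
Since Country 2 is indifferent in equilibrium, Country 2's expected payoff equals the payoff from either column against (2/3, 1/3). Using High: 8(2/3) + 5(1/3) = 7.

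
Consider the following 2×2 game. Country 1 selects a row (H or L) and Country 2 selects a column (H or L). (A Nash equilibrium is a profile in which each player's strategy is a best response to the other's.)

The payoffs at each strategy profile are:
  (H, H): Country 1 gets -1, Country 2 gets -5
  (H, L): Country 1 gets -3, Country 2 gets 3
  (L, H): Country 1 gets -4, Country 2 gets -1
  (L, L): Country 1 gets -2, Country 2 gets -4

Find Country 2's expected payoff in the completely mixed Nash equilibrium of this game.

-23/11

First find x, the probability Country 1 plays H, from Country 2's indifference between H and L: −5x − (1−x) = 3x − 4(1−x), giving x = 3/11.
Since Country 2 is indifferent in equilibrium, Country 2's expected payoff equals the payoff from either column against (3/11, 8/11). Using H: −5(3/11) − (8/11) = -23/11.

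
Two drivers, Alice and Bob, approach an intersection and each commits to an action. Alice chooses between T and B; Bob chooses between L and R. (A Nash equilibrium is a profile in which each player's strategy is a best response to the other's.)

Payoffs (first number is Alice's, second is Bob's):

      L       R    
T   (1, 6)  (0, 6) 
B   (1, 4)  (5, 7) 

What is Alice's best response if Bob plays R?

Against R, Alice earns 0 from T and 5 from B.
So B is the best response.

B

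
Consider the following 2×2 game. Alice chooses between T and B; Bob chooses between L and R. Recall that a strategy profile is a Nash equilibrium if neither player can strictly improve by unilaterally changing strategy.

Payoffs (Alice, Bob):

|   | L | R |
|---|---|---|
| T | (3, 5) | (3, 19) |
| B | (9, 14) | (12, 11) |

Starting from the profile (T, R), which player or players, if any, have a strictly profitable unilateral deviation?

Alice

Alice at (T, R) earns 3; deviating to B yields 12 — a strict improvement.
Bob earns 19; deviating to L yields 5 — not better.
Only Alice has a strictly profitable deviation.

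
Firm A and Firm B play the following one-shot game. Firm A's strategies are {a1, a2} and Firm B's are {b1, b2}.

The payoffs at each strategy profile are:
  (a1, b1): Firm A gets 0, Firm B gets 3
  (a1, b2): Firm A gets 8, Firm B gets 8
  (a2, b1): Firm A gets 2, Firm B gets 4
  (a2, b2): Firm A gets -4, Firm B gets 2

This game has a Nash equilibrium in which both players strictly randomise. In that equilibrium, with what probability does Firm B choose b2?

1/7

Let c be the probability that Firm B plays b1. In a completely mixed equilibrium, Firm A must be indifferent between a1 and a2.
Firm A's expected payoff from a1 is 8(1−c); from a2 it is 2c − 4(1−c).
Setting these equal: −8c + 8 = 6c − 4, so c = 6/7.
Therefore Firm B plays b2 with probability 1 − 6/7 = 1/7.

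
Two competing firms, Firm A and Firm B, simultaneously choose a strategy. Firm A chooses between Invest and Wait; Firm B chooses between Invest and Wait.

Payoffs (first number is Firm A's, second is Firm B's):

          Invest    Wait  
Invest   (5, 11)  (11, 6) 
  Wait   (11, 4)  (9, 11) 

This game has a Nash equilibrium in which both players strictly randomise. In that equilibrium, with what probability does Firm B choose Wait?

3/4

Let y be the probability that Firm B plays Invest. In a completely mixed equilibrium, Firm A must be indifferent between Invest and Wait.
Firm A's expected payoff from Invest is 5y + 11(1−y); from Wait it is 11y + 9(1−y).
Setting these equal: −6y + 11 = 2y + 9, so y = 1/4.
Therefore Firm B plays Wait with probability 1 − 1/4 = 3/4.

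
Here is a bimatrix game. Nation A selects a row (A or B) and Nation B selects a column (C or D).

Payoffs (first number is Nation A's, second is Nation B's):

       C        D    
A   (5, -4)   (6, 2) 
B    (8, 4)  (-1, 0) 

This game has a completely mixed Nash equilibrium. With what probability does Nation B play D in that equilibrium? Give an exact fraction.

3/10

Let c be the probability that Nation B plays C. In a completely mixed equilibrium, Nation A must be indifferent between A and B.
Nation A's expected payoff from A is 5c + 6(1−c); from B it is 8c − (1−c).
Setting these equal: −c + 6 = 9c − 1, so c = 7/10.
Therefore Nation B plays D with probability 1 − 7/10 = 3/10.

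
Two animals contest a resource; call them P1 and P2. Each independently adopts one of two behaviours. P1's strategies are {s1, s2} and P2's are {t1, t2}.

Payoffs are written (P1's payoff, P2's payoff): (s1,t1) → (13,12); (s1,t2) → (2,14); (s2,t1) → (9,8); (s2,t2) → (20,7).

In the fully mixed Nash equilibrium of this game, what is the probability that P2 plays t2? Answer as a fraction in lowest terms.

2/11

Let q be the probability that P2 plays t1. In a completely mixed equilibrium, P1 must be indifferent between s1 and s2.
P1's expected payoff from s1 is 13q + 2(1−q); from s2 it is 9q + 20(1−q).
Setting these equal: 11q + 2 = −11q + 20, so q = 9/11.
Therefore P2 plays t2 with probability 1 − 9/11 = 2/11.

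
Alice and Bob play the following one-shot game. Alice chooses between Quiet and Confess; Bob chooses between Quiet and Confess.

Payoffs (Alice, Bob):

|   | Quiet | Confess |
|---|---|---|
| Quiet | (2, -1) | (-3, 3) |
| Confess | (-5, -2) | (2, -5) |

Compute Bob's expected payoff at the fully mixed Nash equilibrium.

First find x, the probability Alice plays Quiet, from Bob's indifference between Quiet and Confess: −x − 2(1−x) = 3x − 5(1−x), giving x = 3/7.
Since Bob is indifferent in equilibrium, Bob's expected payoff equals the payoff from either column against (3/7, 4/7). Using Quiet: −(3/7) − 2(4/7) = -11/7.

-11/7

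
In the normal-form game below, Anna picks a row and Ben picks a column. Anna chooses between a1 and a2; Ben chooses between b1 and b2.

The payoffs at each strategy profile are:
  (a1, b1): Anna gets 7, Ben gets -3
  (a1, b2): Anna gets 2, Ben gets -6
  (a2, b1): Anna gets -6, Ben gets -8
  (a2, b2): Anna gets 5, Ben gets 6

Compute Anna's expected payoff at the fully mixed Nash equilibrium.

First find q, the probability Ben plays b1, from Anna's indifference between a1 and a2: 7q + 2(1−q) = −6q + 5(1−q), giving q = 3/16.
Since Anna is indifferent in equilibrium, Anna's expected payoff equals the payoff from either row against (3/16, 13/16). Using a1: 7(3/16) + 2(13/16) = 47/16.

47/16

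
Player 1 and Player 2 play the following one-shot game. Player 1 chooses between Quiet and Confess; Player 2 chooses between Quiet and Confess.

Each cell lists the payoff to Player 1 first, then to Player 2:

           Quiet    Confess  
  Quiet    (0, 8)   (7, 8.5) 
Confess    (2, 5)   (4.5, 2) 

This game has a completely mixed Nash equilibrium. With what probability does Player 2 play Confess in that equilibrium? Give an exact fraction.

4/9

Let y be the probability that Player 2 plays Quiet. In a completely mixed equilibrium, Player 1 must be indifferent between Quiet and Confess.
Player 1's expected payoff from Quiet is 7(1−y); from Confess it is 2y + 4.5(1−y).
Setting these equal: −7y + 7 = −2.5y + 4.5, so y = 5/9.
Therefore Player 2 plays Confess with probability 1 − 5/9 = 4/9.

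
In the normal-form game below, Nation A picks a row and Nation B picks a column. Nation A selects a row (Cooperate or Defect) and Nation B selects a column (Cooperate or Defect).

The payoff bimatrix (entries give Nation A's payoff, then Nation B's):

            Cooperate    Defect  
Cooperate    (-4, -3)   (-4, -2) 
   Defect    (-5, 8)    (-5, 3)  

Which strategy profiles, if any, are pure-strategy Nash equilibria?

(Cooperate, Cooperate): Nation B prefers Defect (-2 > -3) — not an equilibrium.
(Cooperate, Defect): Nation A gets -4 ≥ -5 from Defect, and Nation B gets -2 ≥ -3 from Cooperate — Nash equilibrium.
(Defect, Cooperate): Nation A prefers Cooperate (-4 > -5) — not an equilibrium.
(Defect, Defect): Nation A prefers Cooperate (-4 > -5); Nation B prefers Cooperate (8 > 3) — not an equilibrium.

(Cooperate, Defect)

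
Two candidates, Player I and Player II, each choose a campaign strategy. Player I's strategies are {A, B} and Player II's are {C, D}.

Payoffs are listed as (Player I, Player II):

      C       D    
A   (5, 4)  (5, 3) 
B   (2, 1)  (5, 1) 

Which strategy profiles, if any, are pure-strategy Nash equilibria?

(A, C) and (B, D)

(A, C): Player I gets 5 ≥ 2 from B, and Player II gets 4 ≥ 3 from D — Nash equilibrium.
(A, D): Player II prefers C (4 > 3) — not an equilibrium.
(B, C): Player I prefers A (5 > 2) — not an equilibrium.
(B, D): Player I gets 5 ≥ 5 from A, and Player II gets 1 ≥ 1 from C — Nash equilibrium.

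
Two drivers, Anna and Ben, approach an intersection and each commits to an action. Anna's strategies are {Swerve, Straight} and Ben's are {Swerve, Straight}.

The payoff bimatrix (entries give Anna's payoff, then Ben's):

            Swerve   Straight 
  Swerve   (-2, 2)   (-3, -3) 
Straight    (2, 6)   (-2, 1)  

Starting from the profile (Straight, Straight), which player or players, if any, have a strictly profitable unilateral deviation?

Anna at (Straight, Straight) earns -2; deviating to Swerve yields -3 — not better.
Ben earns 1; deviating to Swerve yields 6 — a strict improvement.
Only Ben has a strictly profitable deviation.

Ben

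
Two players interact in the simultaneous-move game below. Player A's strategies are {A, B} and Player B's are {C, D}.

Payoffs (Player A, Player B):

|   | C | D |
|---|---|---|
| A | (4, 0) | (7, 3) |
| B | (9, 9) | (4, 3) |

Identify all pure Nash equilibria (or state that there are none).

(A, C): Player A prefers B (9 > 4); Player B prefers D (3 > 0) — not an equilibrium.
(A, D): Player A gets 7 ≥ 4 from B, and Player B gets 3 ≥ 0 from C — Nash equilibrium.
(B, C): Player A gets 9 ≥ 4 from A, and Player B gets 9 ≥ 3 from D — Nash equilibrium.
(B, D): Player A prefers A (7 > 4); Player B prefers C (9 > 3) — not an equilibrium.

(A, D) and (B, C)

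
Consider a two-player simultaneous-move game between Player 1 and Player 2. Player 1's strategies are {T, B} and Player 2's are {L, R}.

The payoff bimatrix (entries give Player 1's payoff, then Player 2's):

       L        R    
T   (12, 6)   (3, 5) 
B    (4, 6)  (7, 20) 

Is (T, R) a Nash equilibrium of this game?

At (T, R), Player 1 earns 3; switching to B would give 7, so Player 1 would deviate.
Player 2 earns 5; switching to L would give 6, so Player 2 would deviate.
Since at least one player can profitably deviate, this is not a Nash equilibrium.

No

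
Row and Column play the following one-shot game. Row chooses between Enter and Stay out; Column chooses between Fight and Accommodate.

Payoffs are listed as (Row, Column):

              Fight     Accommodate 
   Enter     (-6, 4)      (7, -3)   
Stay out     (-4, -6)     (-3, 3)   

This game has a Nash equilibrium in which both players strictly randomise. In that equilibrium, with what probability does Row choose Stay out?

7/16

Let r be the probability that Row plays Enter. In a completely mixed equilibrium, Column must be indifferent between Fight and Accommodate.
Column's expected payoff from Fight is 4r − 6(1−r); from Accommodate it is −3r + 3(1−r).
Setting these equal: 10r − 6 = −6r + 3, so r = 9/16.
Therefore Row plays Stay out with probability 1 − 9/16 = 7/16.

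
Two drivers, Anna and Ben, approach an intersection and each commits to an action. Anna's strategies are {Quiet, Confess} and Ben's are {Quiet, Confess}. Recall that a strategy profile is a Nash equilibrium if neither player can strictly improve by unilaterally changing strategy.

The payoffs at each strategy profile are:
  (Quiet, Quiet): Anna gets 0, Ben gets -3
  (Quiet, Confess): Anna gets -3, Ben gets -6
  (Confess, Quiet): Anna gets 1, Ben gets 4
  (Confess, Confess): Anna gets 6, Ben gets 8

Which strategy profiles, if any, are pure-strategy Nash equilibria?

(Quiet, Quiet): Anna prefers Confess (1 > 0) — not an equilibrium.
(Quiet, Confess): Anna prefers Confess (6 > -3); Ben prefers Quiet (-3 > -6) — not an equilibrium.
(Confess, Quiet): Ben prefers Confess (8 > 4) — not an equilibrium.
(Confess, Confess): Anna gets 6 ≥ -3 from Quiet, and Ben gets 8 ≥ 4 from Quiet — Nash equilibrium.

(Confess, Confess)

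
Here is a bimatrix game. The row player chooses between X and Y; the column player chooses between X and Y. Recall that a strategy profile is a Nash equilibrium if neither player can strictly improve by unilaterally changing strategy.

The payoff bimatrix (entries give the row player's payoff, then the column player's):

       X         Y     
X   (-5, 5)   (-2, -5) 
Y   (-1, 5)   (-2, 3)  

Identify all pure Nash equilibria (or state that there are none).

(X, X): the row player prefers Y (-1 > -5) — not an equilibrium.
(X, Y): the column player prefers X (5 > -5) — not an equilibrium.
(Y, X): the row player gets -1 ≥ -5 from X, and the column player gets 5 ≥ 3 from Y — Nash equilibrium.
(Y, Y): the column player prefers X (5 > 3) — not an equilibrium.

(Y, X)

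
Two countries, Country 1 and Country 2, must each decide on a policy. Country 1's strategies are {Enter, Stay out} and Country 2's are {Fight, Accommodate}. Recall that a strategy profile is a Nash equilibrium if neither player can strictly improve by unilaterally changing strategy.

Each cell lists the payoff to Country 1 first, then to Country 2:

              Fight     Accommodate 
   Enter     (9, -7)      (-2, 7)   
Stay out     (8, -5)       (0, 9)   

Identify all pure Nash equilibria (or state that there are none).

(Stay out, Accommodate)

(Enter, Fight): Country 2 prefers Accommodate (7 > -7) — not an equilibrium.
(Enter, Accommodate): Country 1 prefers Stay out (0 > -2) — not an equilibrium.
(Stay out, Fight): Country 1 prefers Enter (9 > 8); Country 2 prefers Accommodate (9 > -5) — not an equilibrium.
(Stay out, Accommodate): Country 1 gets 0 ≥ -2 from Enter, and Country 2 gets 9 ≥ -5 from Fight — Nash equilibrium.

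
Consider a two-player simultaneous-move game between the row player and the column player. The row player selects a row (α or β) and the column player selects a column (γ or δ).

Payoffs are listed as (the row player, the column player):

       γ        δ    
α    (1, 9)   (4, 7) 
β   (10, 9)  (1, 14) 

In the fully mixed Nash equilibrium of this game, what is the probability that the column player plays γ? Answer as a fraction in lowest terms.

1/4

Let c be the probability that the column player plays γ. In a completely mixed equilibrium, the row player must be indifferent between α and β.
The row player's expected payoff from α is c + 4(1−c); from β it is 10c + (1−c).
Setting these equal: −3c + 4 = 9c + 1, so c = 1/4.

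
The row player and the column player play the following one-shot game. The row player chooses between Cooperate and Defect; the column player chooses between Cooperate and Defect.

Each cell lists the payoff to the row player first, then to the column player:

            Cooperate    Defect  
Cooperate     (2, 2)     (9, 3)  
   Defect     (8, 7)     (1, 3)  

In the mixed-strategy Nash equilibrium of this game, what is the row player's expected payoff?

First find y, the probability the column player plays Cooperate, from the row player's indifference between Cooperate and Defect: 2y + 9(1−y) = 8y + (1−y), giving y = 4/7.
Since the row player is indifferent in equilibrium, the row player's expected payoff equals the payoff from either row against (4/7, 3/7). Using Cooperate: 2(4/7) + 9(3/7) = 5.

5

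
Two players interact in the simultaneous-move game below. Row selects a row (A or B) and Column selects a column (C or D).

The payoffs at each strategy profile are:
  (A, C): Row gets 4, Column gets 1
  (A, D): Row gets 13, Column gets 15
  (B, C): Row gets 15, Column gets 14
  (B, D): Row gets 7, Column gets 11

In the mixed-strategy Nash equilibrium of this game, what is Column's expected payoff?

First find x, the probability Row plays A, from Column's indifference between C and D: x + 14(1−x) = 15x + 11(1−x), giving x = 3/17.
Since Column is indifferent in equilibrium, Column's expected payoff equals the payoff from either column against (3/17, 14/17). Using C: (3/17) + 14(14/17) = 199/17.

199/17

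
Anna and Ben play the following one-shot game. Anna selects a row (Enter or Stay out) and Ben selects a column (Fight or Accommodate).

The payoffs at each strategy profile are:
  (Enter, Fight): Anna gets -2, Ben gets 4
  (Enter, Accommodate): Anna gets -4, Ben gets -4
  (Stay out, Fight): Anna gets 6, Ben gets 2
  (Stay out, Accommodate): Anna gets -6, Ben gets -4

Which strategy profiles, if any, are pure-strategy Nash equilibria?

(Enter, Fight): Anna prefers Stay out (6 > -2) — not an equilibrium.
(Enter, Accommodate): Ben prefers Fight (4 > -4) — not an equilibrium.
(Stay out, Fight): Anna gets 6 ≥ -2 from Enter, and Ben gets 2 ≥ -4 from Accommodate — Nash equilibrium.
(Stay out, Accommodate): Anna prefers Enter (-4 > -6); Ben prefers Fight (2 > -4) — not an equilibrium.

(Stay out, Fight)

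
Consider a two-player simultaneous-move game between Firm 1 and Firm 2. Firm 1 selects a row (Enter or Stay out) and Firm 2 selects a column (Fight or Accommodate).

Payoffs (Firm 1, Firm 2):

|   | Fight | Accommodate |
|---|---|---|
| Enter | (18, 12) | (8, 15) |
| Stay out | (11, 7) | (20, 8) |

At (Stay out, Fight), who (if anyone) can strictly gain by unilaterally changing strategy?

Firm 1 at (Stay out, Fight) earns 11; deviating to Enter yields 18 — a strict improvement.
Firm 2 earns 7; deviating to Accommodate yields 8 — a strict improvement.
Both Firm 1 and Firm 2 have strictly profitable deviations.

Both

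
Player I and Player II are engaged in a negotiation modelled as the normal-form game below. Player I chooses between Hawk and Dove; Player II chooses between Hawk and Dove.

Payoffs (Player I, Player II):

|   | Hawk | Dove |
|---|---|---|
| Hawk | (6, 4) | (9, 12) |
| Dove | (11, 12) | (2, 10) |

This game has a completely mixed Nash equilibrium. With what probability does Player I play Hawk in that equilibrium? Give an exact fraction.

Let x be the probability that Player I plays Hawk. In a completely mixed equilibrium, Player II must be indifferent between Hawk and Dove.
Player II's expected payoff from Hawk is 4x + 12(1−x); from Dove it is 12x + 10(1−x).
Setting these equal: −8x + 12 = 2x + 10, so x = 1/5.

1/5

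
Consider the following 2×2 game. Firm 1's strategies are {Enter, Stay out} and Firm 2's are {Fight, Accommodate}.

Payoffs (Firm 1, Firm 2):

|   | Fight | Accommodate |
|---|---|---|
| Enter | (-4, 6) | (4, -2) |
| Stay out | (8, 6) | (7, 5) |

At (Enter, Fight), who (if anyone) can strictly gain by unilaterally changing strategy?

Firm 1

Firm 1 at (Enter, Fight) earns -4; deviating to Stay out yields 8 — a strict improvement.
Firm 2 earns 6; deviating to Accommodate yields -2 — not better.
Only Firm 1 has a strictly profitable deviation.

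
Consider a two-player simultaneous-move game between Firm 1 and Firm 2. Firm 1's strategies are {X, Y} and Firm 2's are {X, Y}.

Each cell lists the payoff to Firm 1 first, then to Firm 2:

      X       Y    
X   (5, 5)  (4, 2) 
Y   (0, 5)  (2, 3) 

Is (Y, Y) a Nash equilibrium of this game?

No

At (Y, Y), Firm 1 earns 2; switching to X would give 4, so Firm 1 would deviate.
Firm 2 earns 3; switching to X would give 5, so Firm 2 would deviate.
Since at least one player can profitably deviate, this is not a Nash equilibrium.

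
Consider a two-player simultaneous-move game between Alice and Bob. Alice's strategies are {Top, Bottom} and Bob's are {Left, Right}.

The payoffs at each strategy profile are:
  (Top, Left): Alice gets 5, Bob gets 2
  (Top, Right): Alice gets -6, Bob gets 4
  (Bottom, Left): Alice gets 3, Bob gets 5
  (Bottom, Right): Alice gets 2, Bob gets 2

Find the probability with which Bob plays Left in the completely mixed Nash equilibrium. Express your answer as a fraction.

4/5

Let c be the probability that Bob plays Left. In a completely mixed equilibrium, Alice must be indifferent between Top and Bottom.
Alice's expected payoff from Top is 5c − 6(1−c); from Bottom it is 3c + 2(1−c).
Setting these equal: 11c − 6 = c + 2, so c = 4/5.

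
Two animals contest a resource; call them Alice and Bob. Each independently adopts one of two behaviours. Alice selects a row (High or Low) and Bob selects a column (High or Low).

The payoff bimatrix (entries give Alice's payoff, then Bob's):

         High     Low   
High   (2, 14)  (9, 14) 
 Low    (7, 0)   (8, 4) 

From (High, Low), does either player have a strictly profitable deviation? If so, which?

Alice at (High, Low) earns 9; deviating to Low yields 8 — not better.
Bob earns 14; deviating to High yields 14 — not better.
Neither player can strictly improve; the profile is a Nash equilibrium.

Neither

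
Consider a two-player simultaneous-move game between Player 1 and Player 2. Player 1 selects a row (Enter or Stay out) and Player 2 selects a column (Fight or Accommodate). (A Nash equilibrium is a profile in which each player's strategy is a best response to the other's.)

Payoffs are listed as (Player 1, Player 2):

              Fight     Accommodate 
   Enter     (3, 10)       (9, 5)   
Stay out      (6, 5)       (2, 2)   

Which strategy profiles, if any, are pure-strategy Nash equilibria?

(Enter, Fight): Player 1 prefers Stay out (6 > 3) — not an equilibrium.
(Enter, Accommodate): Player 2 prefers Fight (10 > 5) — not an equilibrium.
(Stay out, Fight): Player 1 gets 6 ≥ 3 from Enter, and Player 2 gets 5 ≥ 2 from Accommodate — Nash equilibrium.
(Stay out, Accommodate): Player 1 prefers Enter (9 > 2); Player 2 prefers Fight (5 > 2) — not an equilibrium.

(Stay out, Fight)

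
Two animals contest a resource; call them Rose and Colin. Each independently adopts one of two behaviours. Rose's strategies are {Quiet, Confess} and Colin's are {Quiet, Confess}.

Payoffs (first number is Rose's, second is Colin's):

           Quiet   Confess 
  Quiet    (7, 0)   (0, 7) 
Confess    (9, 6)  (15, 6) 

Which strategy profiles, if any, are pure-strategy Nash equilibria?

(Confess, Quiet) and (Confess, Confess)

(Quiet, Quiet): Rose prefers Confess (9 > 7); Colin prefers Confess (7 > 0) — not an equilibrium.
(Quiet, Confess): Rose prefers Confess (15 > 0) — not an equilibrium.
(Confess, Quiet): Rose gets 9 ≥ 7 from Quiet, and Colin gets 6 ≥ 6 from Confess — Nash equilibrium.
(Confess, Confess): Rose gets 15 ≥ 0 from Quiet, and Colin gets 6 ≥ 6 from Quiet — Nash equilibrium.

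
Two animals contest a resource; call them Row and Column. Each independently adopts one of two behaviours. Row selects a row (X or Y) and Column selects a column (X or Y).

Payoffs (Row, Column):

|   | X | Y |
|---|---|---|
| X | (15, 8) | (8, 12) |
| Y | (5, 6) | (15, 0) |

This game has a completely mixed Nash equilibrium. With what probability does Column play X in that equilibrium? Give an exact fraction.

Let q be the probability that Column plays X. In a completely mixed equilibrium, Row must be indifferent between X and Y.
Row's expected payoff from X is 15q + 8(1−q); from Y it is 5q + 15(1−q).
Setting these equal: 7q + 8 = −10q + 15, so q = 7/17.

7/17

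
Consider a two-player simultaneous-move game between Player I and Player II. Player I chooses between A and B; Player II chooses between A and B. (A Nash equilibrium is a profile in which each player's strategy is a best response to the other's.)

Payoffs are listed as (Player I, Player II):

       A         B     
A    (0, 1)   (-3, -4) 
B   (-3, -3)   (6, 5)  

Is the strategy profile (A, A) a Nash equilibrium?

At (A, A), Player I earns 0; switching to B would give -3, so Player I has no profitable deviation.
Player II earns 1; switching to B would give -4, so Player II has no profitable deviation.
Neither player can gain by a unilateral deviation, so this profile is a Nash equilibrium.

Yes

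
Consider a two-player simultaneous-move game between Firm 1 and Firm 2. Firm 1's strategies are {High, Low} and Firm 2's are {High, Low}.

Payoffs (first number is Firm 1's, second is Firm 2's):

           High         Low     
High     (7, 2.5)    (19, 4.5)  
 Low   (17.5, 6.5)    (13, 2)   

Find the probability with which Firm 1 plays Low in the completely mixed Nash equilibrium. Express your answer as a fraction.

4/13

Let r be the probability that Firm 1 plays High. In a completely mixed equilibrium, Firm 2 must be indifferent between High and Low.
Firm 2's expected payoff from High is 2.5r + 6.5(1−r); from Low it is 4.5r + 2(1−r).
Setting these equal: −4r + 6.5 = 2.5r + 2, so r = 9/13.
Therefore Firm 1 plays Low with probability 1 − 9/13 = 4/13.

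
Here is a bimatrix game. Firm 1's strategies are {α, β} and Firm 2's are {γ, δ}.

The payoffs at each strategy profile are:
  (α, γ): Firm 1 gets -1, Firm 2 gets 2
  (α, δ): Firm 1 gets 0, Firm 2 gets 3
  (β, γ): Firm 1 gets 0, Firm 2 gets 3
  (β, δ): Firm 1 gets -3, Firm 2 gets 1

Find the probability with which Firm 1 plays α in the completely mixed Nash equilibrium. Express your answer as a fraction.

Let p be the probability that Firm 1 plays α. In a completely mixed equilibrium, Firm 2 must be indifferent between γ and δ.
Firm 2's expected payoff from γ is 2p + 3(1−p); from δ it is 3p + (1−p).
Setting these equal: −p + 3 = 2p + 1, so p = 2/3.

2/3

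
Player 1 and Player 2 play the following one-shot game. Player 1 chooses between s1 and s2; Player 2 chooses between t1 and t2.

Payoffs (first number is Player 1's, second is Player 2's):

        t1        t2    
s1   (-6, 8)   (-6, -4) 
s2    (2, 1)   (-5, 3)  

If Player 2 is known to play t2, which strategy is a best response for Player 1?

s2

Against t2, Player 1 earns -6 from s1 and -5 from s2.
So s2 is the best response.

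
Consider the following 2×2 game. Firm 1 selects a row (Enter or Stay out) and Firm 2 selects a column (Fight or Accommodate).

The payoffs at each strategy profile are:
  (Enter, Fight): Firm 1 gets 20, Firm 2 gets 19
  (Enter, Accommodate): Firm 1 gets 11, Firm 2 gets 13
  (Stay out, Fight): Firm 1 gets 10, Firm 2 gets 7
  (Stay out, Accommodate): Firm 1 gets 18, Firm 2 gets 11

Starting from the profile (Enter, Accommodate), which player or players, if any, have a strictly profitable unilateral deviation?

Both

Firm 1 at (Enter, Accommodate) earns 11; deviating to Stay out yields 18 — a strict improvement.
Firm 2 earns 13; deviating to Fight yields 19 — a strict improvement.
Both Firm 1 and Firm 2 have strictly profitable deviations.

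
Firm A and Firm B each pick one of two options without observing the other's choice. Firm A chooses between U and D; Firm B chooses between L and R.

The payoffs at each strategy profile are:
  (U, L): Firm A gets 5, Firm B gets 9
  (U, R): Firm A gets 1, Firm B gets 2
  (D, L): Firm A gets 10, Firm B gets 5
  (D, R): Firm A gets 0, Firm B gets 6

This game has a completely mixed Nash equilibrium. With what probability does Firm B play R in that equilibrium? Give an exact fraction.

5/6

Let q be the probability that Firm B plays L. In a completely mixed equilibrium, Firm A must be indifferent between U and D.
Firm A's expected payoff from U is 5q + (1−q); from D it is 10q.
Setting these equal: 4q + 1 = 10q, so q = 1/6.
Therefore Firm B plays R with probability 1 − 1/6 = 5/6.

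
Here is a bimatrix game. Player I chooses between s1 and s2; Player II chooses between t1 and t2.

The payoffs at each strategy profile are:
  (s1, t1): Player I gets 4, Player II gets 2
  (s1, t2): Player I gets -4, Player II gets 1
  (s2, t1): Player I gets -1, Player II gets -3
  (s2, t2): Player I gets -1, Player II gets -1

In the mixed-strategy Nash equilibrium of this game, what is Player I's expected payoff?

-1

First find y, the probability Player II plays t1, from Player I's indifference between s1 and s2: 4y − 4(1−y) = −y − (1−y), giving y = 3/8.
Since Player I is indifferent in equilibrium, Player I's expected payoff equals the payoff from either row against (3/8, 5/8). Using s1: 4(3/8) − 4(5/8) = -1.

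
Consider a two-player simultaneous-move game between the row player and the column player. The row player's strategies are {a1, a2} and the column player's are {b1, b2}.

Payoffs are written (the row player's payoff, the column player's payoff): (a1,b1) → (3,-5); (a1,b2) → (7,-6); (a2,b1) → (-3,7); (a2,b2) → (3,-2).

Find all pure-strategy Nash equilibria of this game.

(a1, b1)

(a1, b1): the row player gets 3 ≥ -3 from a2, and the column player gets -5 ≥ -6 from b2 — Nash equilibrium.
(a1, b2): the column player prefers b1 (-5 > -6) — not an equilibrium.
(a2, b1): the row player prefers a1 (3 > -3) — not an equilibrium.
(a2, b2): the row player prefers a1 (7 > 3); the column player prefers b1 (7 > -2) — not an equilibrium.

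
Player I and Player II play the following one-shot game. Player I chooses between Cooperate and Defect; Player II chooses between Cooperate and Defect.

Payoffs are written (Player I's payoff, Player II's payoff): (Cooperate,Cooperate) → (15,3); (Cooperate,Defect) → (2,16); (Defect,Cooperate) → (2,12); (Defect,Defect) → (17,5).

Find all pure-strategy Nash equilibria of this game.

none

(Cooperate, Cooperate): Player II prefers Defect (16 > 3) — not an equilibrium.
(Cooperate, Defect): Player I prefers Defect (17 > 2) — not an equilibrium.
(Defect, Cooperate): Player I prefers Cooperate (15 > 2) — not an equilibrium.
(Defect, Defect): Player II prefers Cooperate (12 > 5) — not an equilibrium.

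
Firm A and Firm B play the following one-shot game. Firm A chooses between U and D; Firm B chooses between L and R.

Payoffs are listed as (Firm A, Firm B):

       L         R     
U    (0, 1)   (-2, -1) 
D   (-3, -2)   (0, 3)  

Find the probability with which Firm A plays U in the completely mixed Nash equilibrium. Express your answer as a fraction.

Let r be the probability that Firm A plays U. In a completely mixed equilibrium, Firm B must be indifferent between L and R.
Firm B's expected payoff from L is r − 2(1−r); from R it is −r + 3(1−r).
Setting these equal: 3r − 2 = −4r + 3, so r = 5/7.

5/7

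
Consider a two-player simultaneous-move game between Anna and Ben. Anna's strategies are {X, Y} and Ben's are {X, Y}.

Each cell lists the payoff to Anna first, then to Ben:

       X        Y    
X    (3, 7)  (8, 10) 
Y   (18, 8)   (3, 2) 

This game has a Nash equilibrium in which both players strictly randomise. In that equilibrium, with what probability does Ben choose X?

Let q be the probability that Ben plays X. In a completely mixed equilibrium, Anna must be indifferent between X and Y.
Anna's expected payoff from X is 3q + 8(1−q); from Y it is 18q + 3(1−q).
Setting these equal: −5q + 8 = 15q + 3, so q = 1/4.

1/4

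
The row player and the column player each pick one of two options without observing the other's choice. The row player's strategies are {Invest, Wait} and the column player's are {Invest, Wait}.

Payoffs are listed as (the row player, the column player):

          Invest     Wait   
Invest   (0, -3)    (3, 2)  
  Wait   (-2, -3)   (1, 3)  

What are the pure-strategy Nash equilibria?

(Invest, Wait)

(Invest, Invest): the column player prefers Wait (2 > -3) — not an equilibrium.
(Invest, Wait): the row player gets 3 ≥ 1 from Wait, and the column player gets 2 ≥ -3 from Invest — Nash equilibrium.
(Wait, Invest): the row player prefers Invest (0 > -2); the column player prefers Wait (3 > -3) — not an equilibrium.
(Wait, Wait): the row player prefers Invest (3 > 1) — not an equilibrium.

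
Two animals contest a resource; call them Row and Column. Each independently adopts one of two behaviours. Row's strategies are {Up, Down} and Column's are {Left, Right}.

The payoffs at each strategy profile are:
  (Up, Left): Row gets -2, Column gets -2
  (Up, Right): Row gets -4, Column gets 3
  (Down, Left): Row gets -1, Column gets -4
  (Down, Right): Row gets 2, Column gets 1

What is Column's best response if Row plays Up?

Right

Against Up, Column earns -2 from Left and 3 from Right.
So Right is the best response.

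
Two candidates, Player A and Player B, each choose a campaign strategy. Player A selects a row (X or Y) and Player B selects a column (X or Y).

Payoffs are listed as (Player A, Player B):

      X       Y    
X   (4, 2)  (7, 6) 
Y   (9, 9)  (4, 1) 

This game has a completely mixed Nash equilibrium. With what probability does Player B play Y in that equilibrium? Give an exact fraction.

Let y be the probability that Player B plays X. In a completely mixed equilibrium, Player A must be indifferent between X and Y.
Player A's expected payoff from X is 4y + 7(1−y); from Y it is 9y + 4(1−y).
Setting these equal: −3y + 7 = 5y + 4, so y = 3/8.
Therefore Player B plays Y with probability 1 − 3/8 = 5/8.

5/8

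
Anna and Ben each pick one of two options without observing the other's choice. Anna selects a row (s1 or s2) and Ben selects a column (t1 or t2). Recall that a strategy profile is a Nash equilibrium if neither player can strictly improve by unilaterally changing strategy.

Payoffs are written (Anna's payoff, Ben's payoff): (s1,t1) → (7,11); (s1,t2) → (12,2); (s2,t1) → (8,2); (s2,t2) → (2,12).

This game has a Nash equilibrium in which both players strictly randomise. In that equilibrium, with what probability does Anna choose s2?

9/19

Let r be the probability that Anna plays s1. In a completely mixed equilibrium, Ben must be indifferent between t1 and t2.
Ben's expected payoff from t1 is 11r + 2(1−r); from t2 it is 2r + 12(1−r).
Setting these equal: 9r + 2 = −10r + 12, so r = 10/19.
Therefore Anna plays s2 with probability 1 − 10/19 = 9/19.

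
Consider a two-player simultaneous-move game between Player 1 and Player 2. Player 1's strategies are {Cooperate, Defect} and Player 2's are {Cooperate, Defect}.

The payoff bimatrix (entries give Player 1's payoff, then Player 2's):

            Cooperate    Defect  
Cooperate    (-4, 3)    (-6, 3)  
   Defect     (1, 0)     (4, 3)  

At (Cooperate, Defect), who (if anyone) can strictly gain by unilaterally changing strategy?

Player 1 at (Cooperate, Defect) earns -6; deviating to Defect yields 4 — a strict improvement.
Player 2 earns 3; deviating to Cooperate yields 3 — not better.
Only Player 1 has a strictly profitable deviation.

Player 1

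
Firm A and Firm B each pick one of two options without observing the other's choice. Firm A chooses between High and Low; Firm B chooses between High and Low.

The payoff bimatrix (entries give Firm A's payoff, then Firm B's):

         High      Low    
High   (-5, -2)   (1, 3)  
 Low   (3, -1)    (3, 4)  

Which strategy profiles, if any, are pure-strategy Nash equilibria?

(High, High): Firm A prefers Low (3 > -5); Firm B prefers Low (3 > -2) — not an equilibrium.
(High, Low): Firm A prefers Low (3 > 1) — not an equilibrium.
(Low, High): Firm B prefers Low (4 > -1) — not an equilibrium.
(Low, Low): Firm A gets 3 ≥ 1 from High, and Firm B gets 4 ≥ -1 from High — Nash equilibrium.

(Low, Low)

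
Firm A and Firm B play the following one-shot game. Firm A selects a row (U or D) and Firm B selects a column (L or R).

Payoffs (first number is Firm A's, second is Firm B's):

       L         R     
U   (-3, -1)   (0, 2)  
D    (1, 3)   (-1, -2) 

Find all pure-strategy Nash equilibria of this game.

(U, R) and (D, L)

(U, L): Firm A prefers D (1 > -3); Firm B prefers R (2 > -1) — not an equilibrium.
(U, R): Firm A gets 0 ≥ -1 from D, and Firm B gets 2 ≥ -1 from L — Nash equilibrium.
(D, L): Firm A gets 1 ≥ -3 from U, and Firm B gets 3 ≥ -2 from R — Nash equilibrium.
(D, R): Firm A prefers U (0 > -1); Firm B prefers L (3 > -2) — not an equilibrium.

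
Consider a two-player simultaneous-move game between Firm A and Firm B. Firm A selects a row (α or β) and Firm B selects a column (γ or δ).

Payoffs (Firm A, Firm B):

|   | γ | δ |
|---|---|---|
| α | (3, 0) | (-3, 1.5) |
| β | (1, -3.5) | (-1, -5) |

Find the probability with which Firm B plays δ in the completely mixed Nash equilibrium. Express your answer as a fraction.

Let q be the probability that Firm B plays γ. In a completely mixed equilibrium, Firm A must be indifferent between α and β.
Firm A's expected payoff from α is 3q − 3(1−q); from β it is q − (1−q).
Setting these equal: 6q − 3 = 2q − 1, so q = 1/2.
Therefore Firm B plays δ with probability 1 − 1/2 = 1/2.

1/2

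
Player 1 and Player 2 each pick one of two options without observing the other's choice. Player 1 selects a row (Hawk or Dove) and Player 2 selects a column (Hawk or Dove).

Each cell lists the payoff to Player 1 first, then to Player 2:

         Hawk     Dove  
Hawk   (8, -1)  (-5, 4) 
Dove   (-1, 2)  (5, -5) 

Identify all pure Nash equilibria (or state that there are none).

(Hawk, Hawk): Player 2 prefers Dove (4 > -1) — not an equilibrium.
(Hawk, Dove): Player 1 prefers Dove (5 > -5) — not an equilibrium.
(Dove, Hawk): Player 1 prefers Hawk (8 > -1) — not an equilibrium.
(Dove, Dove): Player 2 prefers Hawk (2 > -5) — not an equilibrium.

none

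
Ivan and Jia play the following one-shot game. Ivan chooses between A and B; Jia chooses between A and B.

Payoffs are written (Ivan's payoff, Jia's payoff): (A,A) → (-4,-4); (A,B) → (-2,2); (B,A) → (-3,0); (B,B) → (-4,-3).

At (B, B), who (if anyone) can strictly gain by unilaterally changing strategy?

Both

Ivan at (B, B) earns -4; deviating to A yields -2 — a strict improvement.
Jia earns -3; deviating to A yields 0 — a strict improvement.
Both Ivan and Jia have strictly profitable deviations.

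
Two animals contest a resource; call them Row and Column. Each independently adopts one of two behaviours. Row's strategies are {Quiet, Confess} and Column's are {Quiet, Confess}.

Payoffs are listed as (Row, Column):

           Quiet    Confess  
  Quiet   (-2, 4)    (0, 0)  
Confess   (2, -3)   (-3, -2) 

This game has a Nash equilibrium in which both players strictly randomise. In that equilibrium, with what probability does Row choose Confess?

4/5

Let r be the probability that Row plays Quiet. In a completely mixed equilibrium, Column must be indifferent between Quiet and Confess.
Column's expected payoff from Quiet is 4r − 3(1−r); from Confess it is −2(1−r).
Setting these equal: 7r − 3 = 2r − 2, so r = 1/5.
Therefore Row plays Confess with probability 1 − 1/5 = 4/5.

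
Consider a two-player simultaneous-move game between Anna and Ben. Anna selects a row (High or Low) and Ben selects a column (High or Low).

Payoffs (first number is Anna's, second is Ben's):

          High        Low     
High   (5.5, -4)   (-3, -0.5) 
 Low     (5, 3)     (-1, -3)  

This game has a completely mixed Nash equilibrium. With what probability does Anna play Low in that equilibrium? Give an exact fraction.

Let p be the probability that Anna plays High. In a completely mixed equilibrium, Ben must be indifferent between High and Low.
Ben's expected payoff from High is −4p + 3(1−p); from Low it is −0.5p − 3(1−p).
Setting these equal: −7p + 3 = 2.5p − 3, so p = 12/19.
Therefore Anna plays Low with probability 1 − 12/19 = 7/19.

7/19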